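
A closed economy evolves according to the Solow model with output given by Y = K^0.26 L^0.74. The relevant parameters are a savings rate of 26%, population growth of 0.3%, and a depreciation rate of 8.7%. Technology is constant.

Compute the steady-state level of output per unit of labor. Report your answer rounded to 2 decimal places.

At the steady state, Δk = 0, so s·k^α = (n + δ)·k.
Rearranging, k^(1−α) = s / (n + δ).
k^0.74 = 0.26 / (0.003 + 0.087) = 0.26 / 0.090 = 2.8889
k* = 2.8889^(1/0.74) ≈ 4.1938
y* = (k*)^α = 4.1938^0.26 ≈ 1.4517

y* ≈ 1.45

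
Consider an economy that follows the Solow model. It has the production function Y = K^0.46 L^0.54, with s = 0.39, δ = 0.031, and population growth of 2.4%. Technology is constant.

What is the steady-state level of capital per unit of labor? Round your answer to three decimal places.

k* ≈ 37.616

In steady state, investment equals break-even investment: s·k^α = (n + δ)·k.
Rearranging, k^(1−α) = s / (n + δ).
k^0.54 = 0.39 / (0.024 + 0.031) = 0.39 / 0.055 = 7.0909
k* = 7.0909^(1/0.54) ≈ 37.6160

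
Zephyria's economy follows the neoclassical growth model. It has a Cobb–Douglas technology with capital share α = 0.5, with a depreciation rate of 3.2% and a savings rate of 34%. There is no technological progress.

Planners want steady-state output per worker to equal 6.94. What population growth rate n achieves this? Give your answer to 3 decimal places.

n ≈ 0.017

At the steady state, Δk = 0, so s·k^α = (n + δ)·k.
Since y* = [s/(n + δ)]^(α/(1−α)), we have s/(n + δ) = (y*)^((1−α)/α) = 6.94^1 = 6.9400.
Therefore n + δ = s / 6.9400 = 0.34 / 6.9400 = 0.0490, so n = 0.0490 − 0.032 = 0.0170.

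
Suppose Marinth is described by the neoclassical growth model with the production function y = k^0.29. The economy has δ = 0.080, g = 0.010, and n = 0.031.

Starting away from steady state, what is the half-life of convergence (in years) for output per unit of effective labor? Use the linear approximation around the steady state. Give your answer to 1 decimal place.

about 8.1 years

Near the steady state the convergence rate is λ = (1 − α)(n + g + δ).
λ = (1 − 0.29) × 0.121 = 0.71 × 0.121 = 0.08591
Half-life = ln 2 / λ = 0.6931 / 0.08591 ≈ 8.07 years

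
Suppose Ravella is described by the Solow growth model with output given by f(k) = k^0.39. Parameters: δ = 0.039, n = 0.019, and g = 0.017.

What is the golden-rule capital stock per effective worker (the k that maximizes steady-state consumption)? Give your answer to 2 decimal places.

k_gold ≈ 14.92

The golden rule sets f'(k) = n + g + δ, i.e. α·k^(α−1) = n + g + δ.
So k^(1−α) = α / (n + g + δ) = 0.39 / 0.075 = 5.2000.
k_gold = 5.2000^(1/0.61) ≈ 14.9202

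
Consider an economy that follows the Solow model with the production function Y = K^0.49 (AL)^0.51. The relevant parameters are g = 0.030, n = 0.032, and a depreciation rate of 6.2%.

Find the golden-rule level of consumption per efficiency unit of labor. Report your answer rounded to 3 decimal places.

c_gold ≈ 1.910

At the golden rule, f'(k) = n + g + δ, so α·k^(α−1) = n + g + δ and k_gold = (α/(n + g + δ))^(1/(1−α)).
k_gold = (0.49/0.124)^(1/0.51) = 3.9516^1.9608 ≈ 14.7963
c_gold = f(k_gold) − (n + g + δ)·k_gold = 3.7443 − 0.124×14.7963 ≈ 1.9096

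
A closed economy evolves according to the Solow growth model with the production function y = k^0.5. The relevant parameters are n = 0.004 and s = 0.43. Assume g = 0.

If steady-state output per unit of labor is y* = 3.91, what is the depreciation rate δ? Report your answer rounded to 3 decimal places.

Steady state requires s·f(k) = (n + δ)·k, i.e. s·k^α = (n + δ)·k.
Since y* = [s/(n + δ)]^(α/(1−α)), we have s/(n + δ) = (y*)^((1−α)/α) = 3.91^1 = 3.9100.
Therefore n + δ = s / 3.9100 = 0.43 / 3.9100 = 0.1100, so δ = 0.1100 − 0.004 = 0.1060.

δ ≈ 0.106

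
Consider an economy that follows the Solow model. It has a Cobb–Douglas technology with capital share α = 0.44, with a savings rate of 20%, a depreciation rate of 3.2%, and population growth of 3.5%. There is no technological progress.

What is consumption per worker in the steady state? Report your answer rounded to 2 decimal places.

c* = 1.89

At the steady state, Δk = 0, so s·k^α = (n + δ)·k.
Dividing both sides by k: k^(1−α) = s / (n + δ).
k^0.56 = 0.20 / (0.035 + 0.032) = 0.20 / 0.067 = 2.9851
k* = 2.9851^(1/0.56) ≈ 7.0492
y* = (k*)^α = 7.0492^0.44 ≈ 2.3615
c* = (1 − s)·y* = (1 − 0.20) × 2.3615 ≈ 1.8892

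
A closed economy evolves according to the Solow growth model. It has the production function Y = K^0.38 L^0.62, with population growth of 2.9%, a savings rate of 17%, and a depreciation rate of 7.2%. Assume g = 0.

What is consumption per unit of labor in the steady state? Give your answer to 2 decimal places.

c* ≈ 1.14

In steady state, investment equals break-even investment: s·k^α = (n + δ)·k.
Dividing both sides by k: k^(1−α) = s / (n + δ).
k^0.62 = 0.17 / (0.029 + 0.072) = 0.17 / 0.101 = 1.6832
k* = 1.6832^(1/0.62) ≈ 2.3160
y* = (k*)^α = 2.3160^0.38 ≈ 1.3759
c* = (1 − s)·y* = (1 − 0.17) × 1.3759 ≈ 1.1420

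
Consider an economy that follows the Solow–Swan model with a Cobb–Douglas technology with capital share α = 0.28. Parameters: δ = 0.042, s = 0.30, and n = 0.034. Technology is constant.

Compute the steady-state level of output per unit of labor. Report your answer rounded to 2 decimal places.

y* = 1.71

At the steady state, Δk = 0, so s·k^α = (n + δ)·k.
Dividing both sides by k: k^(1−α) = s / (n + δ).
k^0.72 = 0.30 / (0.034 + 0.042) = 0.30 / 0.076 = 3.9474
k* = 3.9474^(1/0.72) ≈ 6.7330
y* = (k*)^α = 6.7330^0.28 ≈ 1.7057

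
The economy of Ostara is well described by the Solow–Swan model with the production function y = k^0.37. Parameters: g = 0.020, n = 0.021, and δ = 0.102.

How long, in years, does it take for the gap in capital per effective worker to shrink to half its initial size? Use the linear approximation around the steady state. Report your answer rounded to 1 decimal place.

about 7.7 years

Near the steady state the convergence rate is λ = (1 − α)(n + g + δ).
λ = (1 − 0.37) × 0.143 = 0.63 × 0.143 = 0.09009
Half-life = ln 2 / λ = 0.6931 / 0.09009 ≈ 7.69 years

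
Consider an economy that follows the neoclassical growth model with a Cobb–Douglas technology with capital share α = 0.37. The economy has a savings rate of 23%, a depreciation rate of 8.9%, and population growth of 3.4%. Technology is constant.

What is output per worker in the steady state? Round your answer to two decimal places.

y* ≈ 1.44

In steady state, investment equals break-even investment: s·k^α = (n + δ)·k.
Dividing both sides by k: k^(1−α) = s / (n + δ).
k^0.63 = 0.23 / (0.034 + 0.089) = 0.23 / 0.123 = 1.8699
k* = 1.8699^(1/0.63) ≈ 2.7006
y* = (k*)^α = 2.7006^0.37 ≈ 1.4442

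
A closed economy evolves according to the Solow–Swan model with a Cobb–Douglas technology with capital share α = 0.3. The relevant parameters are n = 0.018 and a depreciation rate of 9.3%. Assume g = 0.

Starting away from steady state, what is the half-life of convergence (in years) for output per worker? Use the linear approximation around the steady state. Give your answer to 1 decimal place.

Near the steady state the convergence rate is λ = (1 − α)(n + δ).
λ = (1 − 0.3) × 0.111 = 0.7 × 0.111 = 0.0777
Half-life = ln 2 / λ = 0.6931 / 0.0777 ≈ 8.92 years

about 8.9 years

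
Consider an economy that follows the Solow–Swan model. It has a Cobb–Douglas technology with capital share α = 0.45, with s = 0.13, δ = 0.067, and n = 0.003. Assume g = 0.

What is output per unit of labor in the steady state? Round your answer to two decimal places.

Steady state requires s·f(k) = (n + δ)·k, i.e. s·k^α = (n + δ)·k.
Dividing both sides by k: k^(1−α) = s / (n + δ).
k^0.55 = 0.13 / (0.003 + 0.067) = 0.13 / 0.070 = 1.8571
k* = 1.8571^(1/0.55) ≈ 3.0817
y* = (k*)^α = 3.0817^0.45 ≈ 1.6594

y* ≈ 1.66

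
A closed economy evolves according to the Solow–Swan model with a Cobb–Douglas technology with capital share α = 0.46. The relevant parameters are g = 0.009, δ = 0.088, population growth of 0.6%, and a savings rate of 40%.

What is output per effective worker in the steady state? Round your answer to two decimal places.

y* = 3.18

In steady state, investment equals break-even investment: s·k^α = (n + g + δ)·k.
Dividing both sides by k: k^(1−α) = s / (n + g + δ).
k^0.54 = 0.40 / (0.006 + 0.009 + 0.088) = 0.40 / 0.103 = 3.8835
k* = 3.8835^(1/0.54) ≈ 12.3354
y* = (k*)^α = 12.3354^0.46 ≈ 3.1764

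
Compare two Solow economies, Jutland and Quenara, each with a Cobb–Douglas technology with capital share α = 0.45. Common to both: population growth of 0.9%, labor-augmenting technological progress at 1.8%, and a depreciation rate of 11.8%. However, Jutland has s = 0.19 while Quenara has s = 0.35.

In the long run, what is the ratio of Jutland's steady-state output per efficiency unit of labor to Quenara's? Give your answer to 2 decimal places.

Steady-state y* = [s/(n + g + δ)]^(α/(1−α)), so the ratio is [ (s_J/(n + g + δ)_J) / (s_Q/(n + g + δ)_Q) ]^0.8182.
s_J/(n + g + δ)_J = 0.19/0.145 = 1.3103; s_Q/(n + g + δ)_Q = 0.35/0.145 = 2.4138.
Ratio = (1.3103/2.4138)^0.8182 = 0.5428^0.8182 ≈ 0.6066

ratio ≈ 0.61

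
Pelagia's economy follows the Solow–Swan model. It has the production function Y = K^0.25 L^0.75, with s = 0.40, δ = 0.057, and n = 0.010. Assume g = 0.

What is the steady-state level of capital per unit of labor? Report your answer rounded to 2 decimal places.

k* ≈ 10.83

At the steady state, Δk = 0, so s·k^α = (n + δ)·k.
Rearranging, k^(1−α) = s / (n + δ).
k^0.75 = 0.40 / (0.010 + 0.057) = 0.40 / 0.067 = 5.9701
k* = 5.9701^(1/0.75) ≈ 10.8303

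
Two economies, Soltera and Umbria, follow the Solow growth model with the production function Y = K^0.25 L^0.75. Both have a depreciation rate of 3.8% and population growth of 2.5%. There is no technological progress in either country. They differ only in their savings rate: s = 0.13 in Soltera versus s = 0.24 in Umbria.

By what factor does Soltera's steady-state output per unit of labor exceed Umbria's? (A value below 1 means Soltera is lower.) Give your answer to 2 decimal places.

Steady-state y* = [s/(n + δ)]^(α/(1−α)), so the ratio is [ (s_S/(n + δ)_S) / (s_U/(n + δ)_U) ]^0.3333.
s_S/(n + δ)_S = 0.13/0.063 = 2.0635; s_U/(n + δ)_U = 0.24/0.063 = 3.8095.
Ratio = (2.0635/3.8095)^0.3333 = 0.5417^0.3333 ≈ 0.8152

y*_S / y*_U ≈ 0.82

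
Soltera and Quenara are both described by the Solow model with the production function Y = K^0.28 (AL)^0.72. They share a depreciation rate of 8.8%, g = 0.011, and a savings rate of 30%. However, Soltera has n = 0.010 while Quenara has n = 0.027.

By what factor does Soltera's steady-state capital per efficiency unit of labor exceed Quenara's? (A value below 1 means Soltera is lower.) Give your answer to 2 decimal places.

k*_S / k*_Q ≈ 1.22

Steady-state k* = [s/(n + g + δ)]^(1/(1−α)), so the ratio is [ (s_S/(n + g + δ)_S) / (s_Q/(n + g + δ)_Q) ]^1.3889.
s_S/(n + g + δ)_S = 0.30/0.109 = 2.7523; s_Q/(n + g + δ)_Q = 0.30/0.126 = 2.3810.
Ratio = (2.7523/2.3810)^1.3889 = 1.1559^1.3889 ≈ 1.2229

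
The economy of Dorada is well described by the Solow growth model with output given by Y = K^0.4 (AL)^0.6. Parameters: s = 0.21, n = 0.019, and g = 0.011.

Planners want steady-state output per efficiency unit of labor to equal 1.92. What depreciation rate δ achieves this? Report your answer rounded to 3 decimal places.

δ ≈ 0.049

Steady state requires s·f(k) = (n + g + δ)·k, i.e. s·k^α = (n + g + δ)·k.
Since y* = [s/(n + g + δ)]^(α/(1−α)), we have s/(n + g + δ) = (y*)^((1−α)/α) = 1.92^1.5 = 2.6604.
Therefore n + g + δ = s / 2.6604 = 0.21 / 2.6604 = 0.0789, so δ = 0.0789 − 0.030 = 0.0489.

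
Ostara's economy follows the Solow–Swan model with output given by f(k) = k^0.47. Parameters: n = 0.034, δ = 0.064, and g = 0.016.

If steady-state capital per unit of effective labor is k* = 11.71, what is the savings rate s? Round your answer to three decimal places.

Steady state requires s·f(k) = (n + g + δ)·k, i.e. s·k^α = (n + g + δ)·k.
So s / (n + g + δ) = (k*)^(1−α) = 11.71^0.53 = 3.6841.
Therefore s = 3.6841 × (n + g + δ) = 3.6841 × 0.114 = 0.4200.

s ≈ 0.420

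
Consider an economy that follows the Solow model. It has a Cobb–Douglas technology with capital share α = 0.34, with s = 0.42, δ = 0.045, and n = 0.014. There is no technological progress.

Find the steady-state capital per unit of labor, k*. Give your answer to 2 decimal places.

In steady state, investment equals break-even investment: s·k^α = (n + δ)·k.
Dividing both sides by k: k^(1−α) = s / (n + δ).
k^0.66 = 0.42 / (0.014 + 0.045) = 0.42 / 0.059 = 7.1186
k* = 7.1186^(1/0.66) ≈ 19.5662

k* ≈ 19.57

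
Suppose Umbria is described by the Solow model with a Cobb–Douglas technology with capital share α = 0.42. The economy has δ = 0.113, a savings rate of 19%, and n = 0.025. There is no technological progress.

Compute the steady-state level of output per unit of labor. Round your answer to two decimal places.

Steady state requires s·f(k) = (n + δ)·k, i.e. s·k^α = (n + δ)·k.
Dividing both sides by k: k^(1−α) = s / (n + δ).
k^0.58 = 0.19 / (0.025 + 0.113) = 0.19 / 0.138 = 1.3768
k* = 1.3768^(1/0.58) ≈ 1.7355
y* = (k*)^α = 1.7355^0.42 ≈ 1.2605

y* ≈ 1.26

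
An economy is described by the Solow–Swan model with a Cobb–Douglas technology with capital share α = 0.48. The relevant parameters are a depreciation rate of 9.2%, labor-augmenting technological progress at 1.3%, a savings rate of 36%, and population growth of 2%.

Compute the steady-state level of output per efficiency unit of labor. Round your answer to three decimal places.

y* ≈ 2.655

At the steady state, Δk = 0, so s·k^α = (n + g + δ)·k.
Rearranging, k^(1−α) = s / (n + g + δ).
k^0.52 = 0.36 / (0.020 + 0.013 + 0.092) = 0.36 / 0.125 = 2.8800
k* = 2.8800^(1/0.52) ≈ 7.6462
y* = (k*)^α = 7.6462^0.48 ≈ 2.6549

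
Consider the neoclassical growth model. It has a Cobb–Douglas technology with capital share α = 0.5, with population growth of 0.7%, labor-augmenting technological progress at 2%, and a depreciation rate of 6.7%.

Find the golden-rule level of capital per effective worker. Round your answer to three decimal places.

k_gold ≈ 28.293

The golden rule sets f'(k) = n + g + δ, i.e. α·k^(α−1) = n + g + δ.
So k^(1−α) = α / (n + g + δ) = 0.5 / 0.094 = 5.3191.
k_gold = 5.3191^(1/0.5) ≈ 28.2928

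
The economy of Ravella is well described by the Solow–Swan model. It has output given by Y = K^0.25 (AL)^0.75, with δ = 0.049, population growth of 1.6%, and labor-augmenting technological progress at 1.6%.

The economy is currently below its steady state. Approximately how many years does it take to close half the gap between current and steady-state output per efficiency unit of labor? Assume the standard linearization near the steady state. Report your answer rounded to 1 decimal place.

Near the steady state the convergence rate is λ = (1 − α)(n + g + δ).
λ = (1 − 0.25) × 0.081 = 0.75 × 0.081 = 0.06075
Half-life = ln 2 / λ = 0.6931 / 0.06075 ≈ 11.41 years

about 11.4 years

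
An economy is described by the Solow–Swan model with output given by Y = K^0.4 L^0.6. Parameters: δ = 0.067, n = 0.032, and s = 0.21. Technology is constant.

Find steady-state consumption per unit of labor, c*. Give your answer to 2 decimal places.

c* = 1.30

At the steady state, Δk = 0, so s·k^α = (n + δ)·k.
Rearranging, k^(1−α) = s / (n + δ).
k^0.6 = 0.21 / (0.032 + 0.067) = 0.21 / 0.099 = 2.1212
k* = 2.1212^(1/0.6) ≈ 3.5019
y* = (k*)^α = 3.5019^0.4 ≈ 1.6509
c* = (1 − s)·y* = (1 − 0.21) × 1.6509 ≈ 1.3042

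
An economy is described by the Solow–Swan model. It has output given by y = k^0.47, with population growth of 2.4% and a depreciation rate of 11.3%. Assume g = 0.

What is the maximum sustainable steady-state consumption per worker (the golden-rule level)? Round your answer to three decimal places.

c_gold ≈ 1.581

At the golden rule, f'(k) = n + δ, so α·k^(α−1) = n + δ and k_gold = (α/(n + δ))^(1/(1−α)).
k_gold = (0.47/0.137)^(1/0.53) = 3.4307^1.8868 ≈ 10.2367
c_gold = f(k_gold) − (n + δ)·k_gold = 2.9838 − 0.137×10.2367 ≈ 1.5814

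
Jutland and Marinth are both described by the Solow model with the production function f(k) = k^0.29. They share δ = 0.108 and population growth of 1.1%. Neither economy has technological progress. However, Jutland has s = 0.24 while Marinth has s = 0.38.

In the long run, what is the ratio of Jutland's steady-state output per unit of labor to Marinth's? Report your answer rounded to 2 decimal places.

Steady-state y* = [s/(n + δ)]^(α/(1−α)), so the ratio is [ (s_J/(n + δ)_J) / (s_M/(n + δ)_M) ]^0.4085.
s_J/(n + δ)_J = 0.24/0.119 = 2.0168; s_M/(n + δ)_M = 0.38/0.119 = 3.1933.
Ratio = (2.0168/3.1933)^0.4085 = 0.6316^0.4085 ≈ 0.8289

ratio ≈ 0.83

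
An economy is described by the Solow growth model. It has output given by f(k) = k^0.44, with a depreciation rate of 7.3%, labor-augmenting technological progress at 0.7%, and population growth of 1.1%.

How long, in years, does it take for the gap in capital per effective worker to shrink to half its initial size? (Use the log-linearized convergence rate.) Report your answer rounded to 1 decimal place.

t_½ ≈ 13.6 years

Near the steady state the convergence rate is λ = (1 − α)(n + g + δ).
λ = (1 − 0.44) × 0.091 = 0.56 × 0.091 = 0.05096
Half-life = ln 2 / λ = 0.6931 / 0.05096 ≈ 13.60 years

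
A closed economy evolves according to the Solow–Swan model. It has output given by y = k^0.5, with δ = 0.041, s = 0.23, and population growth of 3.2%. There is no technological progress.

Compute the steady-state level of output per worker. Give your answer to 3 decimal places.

y* ≈ 3.151

At the steady state, Δk = 0, so s·k^α = (n + δ)·k.
Dividing both sides by k: k^(1−α) = s / (n + δ).
k^0.5 = 0.23 / (0.032 + 0.041) = 0.23 / 0.073 = 3.1507
k* = 3.1507^(1/0.5) ≈ 9.9269
y* = (k*)^α = 9.9269^0.5 ≈ 3.1507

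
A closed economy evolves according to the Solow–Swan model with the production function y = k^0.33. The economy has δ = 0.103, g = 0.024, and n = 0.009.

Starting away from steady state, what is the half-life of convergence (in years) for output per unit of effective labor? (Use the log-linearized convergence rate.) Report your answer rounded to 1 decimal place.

t_½ ≈ 7.6 years

Near the steady state the convergence rate is λ = (1 − α)(n + g + δ).
λ = (1 − 0.33) × 0.136 = 0.67 × 0.136 = 0.09112
Half-life = ln 2 / λ = 0.6931 / 0.09112 ≈ 7.61 years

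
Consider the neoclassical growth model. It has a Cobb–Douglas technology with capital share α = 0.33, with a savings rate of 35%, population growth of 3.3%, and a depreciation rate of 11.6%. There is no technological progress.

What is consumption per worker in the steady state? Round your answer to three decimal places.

At the steady state, Δk = 0, so s·k^α = (n + δ)·k.
Dividing both sides by k: k^(1−α) = s / (n + δ).
k^0.67 = 0.35 / (0.033 + 0.116) = 0.35 / 0.149 = 2.3490
k* = 2.3490^(1/0.67) ≈ 3.5773
y* = (k*)^α = 3.5773^0.33 ≈ 1.5229
c* = (1 − s)·y* = (1 − 0.35) × 1.5229 ≈ 0.9899

c* ≈ 0.990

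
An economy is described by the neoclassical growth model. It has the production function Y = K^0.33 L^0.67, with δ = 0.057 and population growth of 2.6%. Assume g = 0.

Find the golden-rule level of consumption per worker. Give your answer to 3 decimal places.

At the golden rule, f'(k) = n + δ, so α·k^(α−1) = n + δ and k_gold = (α/(n + δ))^(1/(1−α)).
k_gold = (0.33/0.083)^(1/0.67) = 3.9759^1.4925 ≈ 7.8462
c_gold = f(k_gold) − (n + δ)·k_gold = 1.9735 − 0.083×7.8462 ≈ 1.3223

c_gold ≈ 1.322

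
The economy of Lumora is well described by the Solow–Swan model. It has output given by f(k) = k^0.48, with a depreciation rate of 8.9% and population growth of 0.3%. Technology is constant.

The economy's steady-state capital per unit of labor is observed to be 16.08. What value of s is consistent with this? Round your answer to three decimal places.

s ≈ 0.390

In steady state, investment equals break-even investment: s·k^α = (n + δ)·k.
So s / (n + δ) = (k*)^(1−α) = 16.08^0.52 = 4.2391.
Therefore s = 4.2391 × (n + δ) = 4.2391 × 0.092 = 0.3900.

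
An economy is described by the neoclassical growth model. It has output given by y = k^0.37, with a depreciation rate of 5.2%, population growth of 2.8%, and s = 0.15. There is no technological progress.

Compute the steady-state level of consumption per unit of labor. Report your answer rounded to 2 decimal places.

c* ≈ 1.23

Steady state requires s·f(k) = (n + δ)·k, i.e. s·k^α = (n + δ)·k.
Dividing both sides by k: k^(1−α) = s / (n + δ).
k^0.63 = 0.15 / (0.028 + 0.052) = 0.15 / 0.080 = 1.8750
k* = 1.8750^(1/0.63) ≈ 2.7123
y* = (k*)^α = 2.7123^0.37 ≈ 1.4466
c* = (1 − s)·y* = (1 − 0.15) × 1.4466 ≈ 1.2296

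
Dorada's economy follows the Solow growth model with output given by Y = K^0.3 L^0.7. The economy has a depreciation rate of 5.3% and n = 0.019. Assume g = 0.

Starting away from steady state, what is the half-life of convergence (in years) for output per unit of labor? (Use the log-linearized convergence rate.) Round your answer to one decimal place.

about 13.8 years

Near the steady state the convergence rate is λ = (1 − α)(n + δ).
λ = (1 − 0.3) × 0.072 = 0.7 × 0.072 = 0.0504
Half-life = ln 2 / λ = 0.6931 / 0.0504 ≈ 13.75 years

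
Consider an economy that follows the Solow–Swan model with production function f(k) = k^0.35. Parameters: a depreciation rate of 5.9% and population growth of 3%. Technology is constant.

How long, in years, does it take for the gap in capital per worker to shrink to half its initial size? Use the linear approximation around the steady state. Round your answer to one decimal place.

Near the steady state the convergence rate is λ = (1 − α)(n + δ).
λ = (1 − 0.35) × 0.089 = 0.65 × 0.089 = 0.05785
Half-life = ln 2 / λ = 0.6931 / 0.05785 ≈ 11.98 years

half-life ≈ 12.0 years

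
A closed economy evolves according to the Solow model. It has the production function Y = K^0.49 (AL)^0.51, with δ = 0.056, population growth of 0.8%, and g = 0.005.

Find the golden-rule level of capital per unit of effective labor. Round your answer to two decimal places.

The golden rule sets f'(k) = n + g + δ, i.e. α·k^(α−1) = n + g + δ.
So k^(1−α) = α / (n + g + δ) = 0.49 / 0.069 = 7.1014.
k_gold = 7.1014^(1/0.51) ≈ 46.6984

k_gold ≈ 46.70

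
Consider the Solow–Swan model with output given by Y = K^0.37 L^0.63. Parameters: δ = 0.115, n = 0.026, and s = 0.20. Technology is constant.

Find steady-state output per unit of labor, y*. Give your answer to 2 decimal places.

At the steady state, Δk = 0, so s·k^α = (n + δ)·k.
Dividing both sides by k: k^(1−α) = s / (n + δ).
k^0.63 = 0.20 / (0.026 + 0.115) = 0.20 / 0.141 = 1.4184
k* = 1.4184^(1/0.63) ≈ 1.7416
y* = (k*)^α = 1.7416^0.37 ≈ 1.2279

y* = 1.23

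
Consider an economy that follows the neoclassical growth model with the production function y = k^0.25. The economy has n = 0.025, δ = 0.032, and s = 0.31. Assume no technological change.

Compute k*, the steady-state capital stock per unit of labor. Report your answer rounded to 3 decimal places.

k* ≈ 9.564

At the steady state, Δk = 0, so s·k^α = (n + δ)·k.
Dividing both sides by k: k^(1−α) = s / (n + δ).
k^0.75 = 0.31 / (0.025 + 0.032) = 0.31 / 0.057 = 5.4386
k* = 5.4386^(1/0.75) ≈ 9.5642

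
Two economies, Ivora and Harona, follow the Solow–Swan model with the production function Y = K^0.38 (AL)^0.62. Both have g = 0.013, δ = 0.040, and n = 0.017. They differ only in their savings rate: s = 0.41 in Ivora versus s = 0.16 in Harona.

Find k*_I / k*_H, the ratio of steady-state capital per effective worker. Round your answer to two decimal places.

Steady-state k* = [s/(n + g + δ)]^(1/(1−α)), so the ratio is [ (s_I/(n + g + δ)_I) / (s_H/(n + g + δ)_H) ]^1.6129.
s_I/(n + g + δ)_I = 0.41/0.070 = 5.8571; s_H/(n + g + δ)_H = 0.16/0.070 = 2.2857.
Ratio = (5.8571/2.2857)^1.6129 = 2.5625^1.6129 ≈ 4.5618

ratio ≈ 4.56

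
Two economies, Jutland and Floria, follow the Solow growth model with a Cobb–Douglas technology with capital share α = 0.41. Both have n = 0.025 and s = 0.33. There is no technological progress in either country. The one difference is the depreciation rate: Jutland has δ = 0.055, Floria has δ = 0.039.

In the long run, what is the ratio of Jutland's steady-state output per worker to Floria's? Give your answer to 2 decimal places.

y*_J / y*_F ≈ 0.86

Steady-state y* = [s/(n + δ)]^(α/(1−α)), so the ratio is [ (s_J/(n + δ)_J) / (s_F/(n + δ)_F) ]^0.6949.
s_J/(n + δ)_J = 0.33/0.080 = 4.1250; s_F/(n + δ)_F = 0.33/0.064 = 5.1563.
Ratio = (4.1250/5.1563)^0.6949 = 0.8000^0.6949 ≈ 0.8564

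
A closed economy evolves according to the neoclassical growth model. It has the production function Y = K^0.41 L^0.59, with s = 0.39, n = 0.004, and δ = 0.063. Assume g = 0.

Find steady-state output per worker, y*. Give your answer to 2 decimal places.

Steady state requires s·f(k) = (n + δ)·k, i.e. s·k^α = (n + δ)·k.
Dividing both sides by k: k^(1−α) = s / (n + δ).
k^0.59 = 0.39 / (0.004 + 0.063) = 0.39 / 0.067 = 5.8209
k* = 5.8209^(1/0.59) ≈ 19.7967
y* = (k*)^α = 19.7967^0.41 ≈ 3.4010

y* = 3.40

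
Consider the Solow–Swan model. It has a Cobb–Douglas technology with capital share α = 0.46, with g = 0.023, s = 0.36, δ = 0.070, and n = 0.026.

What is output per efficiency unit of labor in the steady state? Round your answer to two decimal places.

y* ≈ 2.57

At the steady state, Δk = 0, so s·k^α = (n + g + δ)·k.
Dividing both sides by k: k^(1−α) = s / (n + g + δ).
k^0.54 = 0.36 / (0.026 + 0.023 + 0.070) = 0.36 / 0.119 = 3.0252
k* = 3.0252^(1/0.54) ≈ 7.7676
y* = (k*)^α = 7.7676^0.46 ≈ 2.5676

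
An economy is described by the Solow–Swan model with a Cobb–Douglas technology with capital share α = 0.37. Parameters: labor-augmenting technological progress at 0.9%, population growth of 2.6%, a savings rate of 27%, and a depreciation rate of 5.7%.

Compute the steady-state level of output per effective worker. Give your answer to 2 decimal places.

Steady state requires s·f(k) = (n + g + δ)·k, i.e. s·k^α = (n + g + δ)·k.
Dividing both sides by k: k^(1−α) = s / (n + g + δ).
k^0.63 = 0.27 / (0.026 + 0.009 + 0.057) = 0.27 / 0.092 = 2.9348
k* = 2.9348^(1/0.63) ≈ 5.5232
y* = (k*)^α = 5.5232^0.37 ≈ 1.8820

y* = 1.88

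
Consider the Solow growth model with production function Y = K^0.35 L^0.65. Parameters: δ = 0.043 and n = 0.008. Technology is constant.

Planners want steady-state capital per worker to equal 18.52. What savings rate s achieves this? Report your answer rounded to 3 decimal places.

s ≈ 0.340

In steady state, investment equals break-even investment: s·k^α = (n + δ)·k.
So s / (n + δ) = (k*)^(1−α) = 18.52^0.65 = 6.6676.
Therefore s = 6.6676 × (n + δ) = 6.6676 × 0.051 = 0.3400.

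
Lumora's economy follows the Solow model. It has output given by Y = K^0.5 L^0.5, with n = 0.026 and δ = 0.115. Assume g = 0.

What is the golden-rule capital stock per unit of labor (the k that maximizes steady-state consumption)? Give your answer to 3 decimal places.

k_gold ≈ 12.575

The golden rule sets f'(k) = n + δ, i.e. α·k^(α−1) = n + δ.
So k^(1−α) = α / (n + δ) = 0.5 / 0.141 = 3.5461.
k_gold = 3.5461^(1/0.5) ≈ 12.5748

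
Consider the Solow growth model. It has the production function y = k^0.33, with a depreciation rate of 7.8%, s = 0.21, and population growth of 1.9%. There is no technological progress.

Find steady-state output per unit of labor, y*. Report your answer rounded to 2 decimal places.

y* = 1.46

In steady state, investment equals break-even investment: s·k^α = (n + δ)·k.
Dividing both sides by k: k^(1−α) = s / (n + δ).
k^0.67 = 0.21 / (0.019 + 0.078) = 0.21 / 0.097 = 2.1649
k* = 2.1649^(1/0.67) ≈ 3.1670
y* = (k*)^α = 3.1670^0.33 ≈ 1.4629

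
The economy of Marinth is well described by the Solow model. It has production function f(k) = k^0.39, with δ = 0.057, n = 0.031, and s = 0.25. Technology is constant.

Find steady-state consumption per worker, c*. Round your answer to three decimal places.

c* ≈ 1.462

Steady state requires s·f(k) = (n + δ)·k, i.e. s·k^α = (n + δ)·k.
Rearranging, k^(1−α) = s / (n + δ).
k^0.61 = 0.25 / (0.031 + 0.057) = 0.25 / 0.088 = 2.8409
k* = 2.8409^(1/0.61) ≈ 5.5382
y* = (k*)^α = 5.5382^0.39 ≈ 1.9495
c* = (1 − s)·y* = (1 − 0.25) × 1.9495 ≈ 1.4621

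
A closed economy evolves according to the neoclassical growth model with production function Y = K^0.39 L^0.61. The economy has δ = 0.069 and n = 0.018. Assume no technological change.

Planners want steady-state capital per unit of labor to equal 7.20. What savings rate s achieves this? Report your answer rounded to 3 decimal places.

s ≈ 0.290

In steady state, investment equals break-even investment: s·k^α = (n + δ)·k.
So s / (n + δ) = (k*)^(1−α) = 7.20^0.61 = 3.3341.
Therefore s = 3.3341 × (n + δ) = 3.3341 × 0.087 = 0.2901.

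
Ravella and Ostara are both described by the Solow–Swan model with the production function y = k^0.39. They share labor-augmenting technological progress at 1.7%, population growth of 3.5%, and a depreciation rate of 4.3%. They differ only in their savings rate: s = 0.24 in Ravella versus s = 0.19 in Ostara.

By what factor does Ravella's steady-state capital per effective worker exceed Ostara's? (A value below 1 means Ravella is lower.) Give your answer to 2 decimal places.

Steady-state k* = [s/(n + g + δ)]^(1/(1−α)), so the ratio is [ (s_R/(n + g + δ)_R) / (s_O/(n + g + δ)_O) ]^1.6393.
s_R/(n + g + δ)_R = 0.24/0.095 = 2.5263; s_O/(n + g + δ)_O = 0.19/0.095 = 2.0000.
Ratio = (2.5263/2.0000)^1.6393 = 1.2632^1.6393 ≈ 1.4667

k*_R / k*_O ≈ 1.47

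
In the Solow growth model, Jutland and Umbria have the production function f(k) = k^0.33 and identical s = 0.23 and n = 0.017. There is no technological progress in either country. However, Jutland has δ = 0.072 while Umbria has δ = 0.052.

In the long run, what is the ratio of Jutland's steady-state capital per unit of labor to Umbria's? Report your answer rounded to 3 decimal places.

ratio ≈ 0.684

Steady-state k* = [s/(n + δ)]^(1/(1−α)), so the ratio is [ (s_J/(n + δ)_J) / (s_U/(n + δ)_U) ]^1.4925.
s_J/(n + δ)_J = 0.23/0.089 = 2.5843; s_U/(n + δ)_U = 0.23/0.069 = 3.3333.
Ratio = (2.5843/3.3333)^1.4925 = 0.7753^1.4925 ≈ 0.6840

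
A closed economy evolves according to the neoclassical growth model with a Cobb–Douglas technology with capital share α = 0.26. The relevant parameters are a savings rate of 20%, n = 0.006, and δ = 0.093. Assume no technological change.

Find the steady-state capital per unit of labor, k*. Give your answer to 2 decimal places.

k* ≈ 2.59

At the steady state, Δk = 0, so s·k^α = (n + δ)·k.
Rearranging, k^(1−α) = s / (n + δ).
k^0.74 = 0.20 / (0.006 + 0.093) = 0.20 / 0.099 = 2.0202
k* = 2.0202^(1/0.74) ≈ 2.5864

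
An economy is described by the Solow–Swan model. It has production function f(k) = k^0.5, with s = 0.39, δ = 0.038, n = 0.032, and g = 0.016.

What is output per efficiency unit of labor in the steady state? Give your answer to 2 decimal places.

y* = 4.53

At the steady state, Δk = 0, so s·k^α = (n + g + δ)·k.
Dividing both sides by k: k^(1−α) = s / (n + g + δ).
k^0.5 = 0.39 / (0.032 + 0.016 + 0.038) = 0.39 / 0.086 = 4.5349
k* = 4.5349^(1/0.5) ≈ 20.5653
y* = (k*)^α = 20.5653^0.5 ≈ 4.5349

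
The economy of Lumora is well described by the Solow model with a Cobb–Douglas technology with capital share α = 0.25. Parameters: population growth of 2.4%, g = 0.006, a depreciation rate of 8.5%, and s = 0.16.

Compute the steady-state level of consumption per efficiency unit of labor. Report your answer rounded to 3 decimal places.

c* ≈ 0.938

Steady state requires s·f(k) = (n + g + δ)·k, i.e. s·k^α = (n + g + δ)·k.
Dividing both sides by k: k^(1−α) = s / (n + g + δ).
k^0.75 = 0.16 / (0.024 + 0.006 + 0.085) = 0.16 / 0.115 = 1.3913
k* = 1.3913^(1/0.75) ≈ 1.5532
y* = (k*)^α = 1.5532^0.25 ≈ 1.1164
c* = (1 − s)·y* = (1 − 0.16) × 1.1164 ≈ 0.9378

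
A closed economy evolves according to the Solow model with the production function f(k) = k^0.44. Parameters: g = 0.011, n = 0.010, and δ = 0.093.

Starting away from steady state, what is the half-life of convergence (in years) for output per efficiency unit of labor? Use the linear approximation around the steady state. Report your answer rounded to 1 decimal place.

t_½ ≈ 10.9 years

Near the steady state the convergence rate is λ = (1 − α)(n + g + δ).
λ = (1 − 0.44) × 0.114 = 0.56 × 0.114 = 0.06384
Half-life = ln 2 / λ = 0.6931 / 0.06384 ≈ 10.86 years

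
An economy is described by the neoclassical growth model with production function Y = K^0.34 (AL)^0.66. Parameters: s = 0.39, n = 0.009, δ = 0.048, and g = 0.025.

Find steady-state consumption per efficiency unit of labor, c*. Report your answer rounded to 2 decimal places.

c* ≈ 1.36

At the steady state, Δk = 0, so s·k^α = (n + g + δ)·k.
Rearranging, k^(1−α) = s / (n + g + δ).
k^0.66 = 0.39 / (0.009 + 0.025 + 0.048) = 0.39 / 0.082 = 4.7561
k* = 4.7561^(1/0.66) ≈ 10.6203
y* = (k*)^α = 10.6203^0.34 ≈ 2.2330
c* = (1 − s)·y* = (1 − 0.39) × 2.2330 ≈ 1.3621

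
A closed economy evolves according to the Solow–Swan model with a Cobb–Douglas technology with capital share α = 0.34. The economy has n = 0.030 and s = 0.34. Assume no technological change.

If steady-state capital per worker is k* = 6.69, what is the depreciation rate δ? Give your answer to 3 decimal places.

δ ≈ 0.067

At the steady state, Δk = 0, so s·k^α = (n + δ)·k.
So s / (n + δ) = (k*)^(1−α) = 6.69^0.66 = 3.5058.
Therefore n + δ = s / 3.5058 = 0.34 / 3.5058 = 0.0970, so δ = 0.0970 − 0.030 = 0.0670.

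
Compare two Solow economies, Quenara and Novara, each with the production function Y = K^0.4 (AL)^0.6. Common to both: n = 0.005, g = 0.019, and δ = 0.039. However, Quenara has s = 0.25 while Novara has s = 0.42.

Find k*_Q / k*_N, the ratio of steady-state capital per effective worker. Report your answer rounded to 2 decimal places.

Steady-state k* = [s/(n + g + δ)]^(1/(1−α)), so the ratio is [ (s_Q/(n + g + δ)_Q) / (s_N/(n + g + δ)_N) ]^1.6667.
s_Q/(n + g + δ)_Q = 0.25/0.063 = 3.9683; s_N/(n + g + δ)_N = 0.42/0.063 = 6.6667.
Ratio = (3.9683/6.6667)^1.6667 = 0.5952^1.6667 ≈ 0.4211

ratio ≈ 0.42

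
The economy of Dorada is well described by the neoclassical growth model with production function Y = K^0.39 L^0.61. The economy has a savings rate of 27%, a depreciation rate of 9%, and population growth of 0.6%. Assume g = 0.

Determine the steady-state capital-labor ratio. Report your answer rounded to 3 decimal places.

In steady state, investment equals break-even investment: s·k^α = (n + δ)·k.
Dividing both sides by k: k^(1−α) = s / (n + δ).
k^0.61 = 0.27 / (0.006 + 0.090) = 0.27 / 0.096 = 2.8125
k* = 2.8125^(1/0.61) ≈ 5.4478

k* ≈ 5.448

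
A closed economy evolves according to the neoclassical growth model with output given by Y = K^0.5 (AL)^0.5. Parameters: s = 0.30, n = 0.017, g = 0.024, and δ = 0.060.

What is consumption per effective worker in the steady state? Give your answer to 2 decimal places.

In steady state, investment equals break-even investment: s·k^α = (n + g + δ)·k.
Rearranging, k^(1−α) = s / (n + g + δ).
k^0.5 = 0.30 / (0.017 + 0.024 + 0.060) = 0.30 / 0.101 = 2.9703
k* = 2.9703^(1/0.5) ≈ 8.8227
y* = (k*)^α = 8.8227^0.5 ≈ 2.9703
c* = (1 − s)·y* = (1 − 0.30) × 2.9703 ≈ 2.0792

c* ≈ 2.08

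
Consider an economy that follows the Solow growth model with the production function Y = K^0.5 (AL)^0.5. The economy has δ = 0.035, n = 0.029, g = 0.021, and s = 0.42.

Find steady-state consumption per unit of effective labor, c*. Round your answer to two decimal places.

c* = 2.87

At the steady state, Δk = 0, so s·k^α = (n + g + δ)·k.
Dividing both sides by k: k^(1−α) = s / (n + g + δ).
k^0.5 = 0.42 / (0.029 + 0.021 + 0.035) = 0.42 / 0.085 = 4.9412
k* = 4.9412^(1/0.5) ≈ 24.4155
y* = (k*)^α = 24.4155^0.5 ≈ 4.9412
c* = (1 − s)·y* = (1 − 0.42) × 4.9412 ≈ 2.8659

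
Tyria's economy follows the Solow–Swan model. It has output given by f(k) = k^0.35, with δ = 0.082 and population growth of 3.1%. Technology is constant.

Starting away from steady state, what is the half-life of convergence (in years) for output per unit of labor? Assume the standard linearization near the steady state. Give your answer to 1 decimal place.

Near the steady state the convergence rate is λ = (1 − α)(n + δ).
λ = (1 − 0.35) × 0.113 = 0.65 × 0.113 = 0.07345
Half-life = ln 2 / λ = 0.6931 / 0.07345 ≈ 9.44 years

about 9.4 years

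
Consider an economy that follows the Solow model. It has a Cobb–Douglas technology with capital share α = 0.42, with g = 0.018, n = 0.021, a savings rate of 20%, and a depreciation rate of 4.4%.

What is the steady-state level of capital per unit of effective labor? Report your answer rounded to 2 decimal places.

k* ≈ 4.56

Steady state requires s·f(k) = (n + g + δ)·k, i.e. s·k^α = (n + g + δ)·k.
Dividing both sides by k: k^(1−α) = s / (n + g + δ).
k^0.58 = 0.20 / (0.021 + 0.018 + 0.044) = 0.20 / 0.083 = 2.4096
k* = 2.4096^(1/0.58) ≈ 4.5554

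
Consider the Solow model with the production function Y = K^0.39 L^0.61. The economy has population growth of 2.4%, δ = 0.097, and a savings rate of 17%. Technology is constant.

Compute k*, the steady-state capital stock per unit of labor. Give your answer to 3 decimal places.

At the steady state, Δk = 0, so s·k^α = (n + δ)·k.
Rearranging, k^(1−α) = s / (n + δ).
k^0.61 = 0.17 / (0.024 + 0.097) = 0.17 / 0.121 = 1.4050
k* = 1.4050^(1/0.61) ≈ 1.7462

k* ≈ 1.746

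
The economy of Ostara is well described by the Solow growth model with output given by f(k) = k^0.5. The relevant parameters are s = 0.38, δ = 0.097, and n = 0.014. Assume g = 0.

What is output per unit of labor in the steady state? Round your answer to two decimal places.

y* = 3.42

Steady state requires s·f(k) = (n + δ)·k, i.e. s·k^α = (n + δ)·k.
Dividing both sides by k: k^(1−α) = s / (n + δ).
k^0.5 = 0.38 / (0.014 + 0.097) = 0.38 / 0.111 = 3.4234
k* = 3.4234^(1/0.5) ≈ 11.7197
y* = (k*)^α = 11.7197^0.5 ≈ 3.4234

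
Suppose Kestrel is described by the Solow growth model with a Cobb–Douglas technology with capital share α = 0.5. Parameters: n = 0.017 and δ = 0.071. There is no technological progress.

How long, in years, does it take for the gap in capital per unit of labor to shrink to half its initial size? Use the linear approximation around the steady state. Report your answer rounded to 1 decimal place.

half-life ≈ 15.8 years

Near the steady state the convergence rate is λ = (1 − α)(n + δ).
λ = (1 − 0.5) × 0.088 = 0.5 × 0.088 = 0.0440
Half-life = ln 2 / λ = 0.6931 / 0.0440 ≈ 15.75 years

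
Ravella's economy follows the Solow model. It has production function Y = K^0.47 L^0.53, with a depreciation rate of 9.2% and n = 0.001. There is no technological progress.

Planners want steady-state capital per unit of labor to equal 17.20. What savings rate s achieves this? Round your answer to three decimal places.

In steady state, investment equals break-even investment: s·k^α = (n + δ)·k.
So s / (n + δ) = (k*)^(1−α) = 17.20^0.53 = 4.5168.
Therefore s = 4.5168 × (n + δ) = 4.5168 × 0.093 = 0.4201.

s ≈ 0.420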